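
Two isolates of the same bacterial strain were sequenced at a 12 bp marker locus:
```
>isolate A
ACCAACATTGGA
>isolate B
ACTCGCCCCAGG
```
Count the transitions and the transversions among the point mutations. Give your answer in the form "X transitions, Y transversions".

6 transitions, 2 transversions

Mismatches (1-based):
position 3: C→T (pyrimidine→pyrimidine, transition)
position 4: A→C (purine→pyrimidine, transversion)
position 5: A→G (purine→purine, transition)
position 7: A→C (purine→pyrimidine, transversion)
position 8: T→C (pyrimidine→pyrimidine, transition)
position 9: T→C (pyrimidine→pyrimidine, transition)
position 10: G→A (purine→purine, transition)
position 12: A→G (purine→purine, transition)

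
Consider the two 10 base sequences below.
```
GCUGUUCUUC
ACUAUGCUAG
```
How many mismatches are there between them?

5

Mismatches (1-based): base 1: G→A; base 4: G→A; base 6: U→G; base 9: U→A; base 10: C→G.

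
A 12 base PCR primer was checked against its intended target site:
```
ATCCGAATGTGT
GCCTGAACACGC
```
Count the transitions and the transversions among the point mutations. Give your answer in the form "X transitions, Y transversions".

Transitions (purine↔purine or pyrimidine↔pyrimidine): 1 A→G, 2 T→C, 4 C→T, 8 T→C, 9 G→A, 10 T→C, 12 T→C.
Transversions (purine↔pyrimidine): none.

7 transitions, 0 transversions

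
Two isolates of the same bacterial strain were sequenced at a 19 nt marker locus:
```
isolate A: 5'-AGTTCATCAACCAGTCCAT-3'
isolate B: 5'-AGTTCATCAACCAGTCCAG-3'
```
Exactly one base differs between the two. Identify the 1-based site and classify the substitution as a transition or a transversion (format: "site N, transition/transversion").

site 19, transversion

Site 19 changes T→G. T is a pyrimidine and G is a purine, so this is a transversion.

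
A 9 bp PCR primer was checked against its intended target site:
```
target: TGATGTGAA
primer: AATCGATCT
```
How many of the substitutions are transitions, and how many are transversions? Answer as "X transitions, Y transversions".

Transitions (purine↔purine or pyrimidine↔pyrimidine): 2 G→A, 4 T→C.
Transversions (purine↔pyrimidine): 1 T→A, 3 A→T, 6 T→A, 7 G→T, 8 A→C, 9 A→T.

2 transitions, 6 transversions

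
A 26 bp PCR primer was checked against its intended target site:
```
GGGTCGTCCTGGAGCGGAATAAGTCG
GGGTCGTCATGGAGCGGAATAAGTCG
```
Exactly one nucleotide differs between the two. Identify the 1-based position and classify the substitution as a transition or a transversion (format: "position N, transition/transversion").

position 9, transversion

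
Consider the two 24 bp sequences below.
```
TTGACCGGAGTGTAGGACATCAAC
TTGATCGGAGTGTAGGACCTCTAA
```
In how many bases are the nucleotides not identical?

Comparing position by position, 4 bases differ: 5 (C/T), 19 (A/C), 22 (A/T), 24 (C/A).

4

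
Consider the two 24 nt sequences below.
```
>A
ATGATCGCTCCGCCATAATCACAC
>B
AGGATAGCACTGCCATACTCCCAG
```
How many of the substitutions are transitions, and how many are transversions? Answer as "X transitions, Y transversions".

1 transition, 6 transversions

Mismatches (1-based):
position 2: T→G (pyrimidine→purine, transversion)
position 6: C→A (pyrimidine→purine, transversion)
position 9: T→A (pyrimidine→purine, transversion)
position 11: C→T (pyrimidine→pyrimidine, transition)
position 18: A→C (purine→pyrimidine, transversion)
position 21: A→C (purine→pyrimidine, transversion)
position 24: C→G (pyrimidine→purine, transversion)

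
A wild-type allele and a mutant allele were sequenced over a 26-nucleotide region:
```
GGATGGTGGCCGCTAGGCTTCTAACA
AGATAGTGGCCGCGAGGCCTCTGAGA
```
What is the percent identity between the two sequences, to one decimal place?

76.9%

Mismatches at positions 1, 5, 14, 19, 23, 25 (1-based): 6 of 26.
Identical positions: 20/26 = 76.92% → 76.9%.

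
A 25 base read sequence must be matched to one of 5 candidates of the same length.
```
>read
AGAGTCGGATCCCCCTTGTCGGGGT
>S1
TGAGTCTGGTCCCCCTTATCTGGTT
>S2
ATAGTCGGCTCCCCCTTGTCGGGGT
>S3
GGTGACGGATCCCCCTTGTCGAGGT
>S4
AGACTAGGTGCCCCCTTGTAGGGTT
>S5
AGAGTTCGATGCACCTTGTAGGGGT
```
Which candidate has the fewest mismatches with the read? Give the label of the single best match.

S2

Hamming distances to read — S1: 6; S2: 2; S3: 4; S4: 6; S5: 5.
Smallest is S2 with 2 mismatches.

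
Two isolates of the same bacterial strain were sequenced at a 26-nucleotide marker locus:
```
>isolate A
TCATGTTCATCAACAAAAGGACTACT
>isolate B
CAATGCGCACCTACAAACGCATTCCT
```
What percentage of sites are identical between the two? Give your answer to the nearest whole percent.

10 positions differ (1, 2, 6, 7, 10, 12, 18, 20, 22, 24), so 16 of 26 match: 16/26 = 61.54%.

62%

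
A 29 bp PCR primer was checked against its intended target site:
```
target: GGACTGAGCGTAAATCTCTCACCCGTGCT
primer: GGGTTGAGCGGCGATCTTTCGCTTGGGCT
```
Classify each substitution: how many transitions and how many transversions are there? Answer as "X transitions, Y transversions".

Mismatches (1-based):
base 3: A→G (purine→purine, transition)
base 4: C→T (pyrimidine→pyrimidine, transition)
base 11: T→G (pyrimidine→purine, transversion)
base 12: A→C (purine→pyrimidine, transversion)
base 13: A→G (purine→purine, transition)
base 18: C→T (pyrimidine→pyrimidine, transition)
base 21: A→G (purine→purine, transition)
base 23: C→T (pyrimidine→pyrimidine, transition)
base 24: C→T (pyrimidine→pyrimidine, transition)
base 26: T→G (pyrimidine→purine, transversion)

7 transitions, 3 transversions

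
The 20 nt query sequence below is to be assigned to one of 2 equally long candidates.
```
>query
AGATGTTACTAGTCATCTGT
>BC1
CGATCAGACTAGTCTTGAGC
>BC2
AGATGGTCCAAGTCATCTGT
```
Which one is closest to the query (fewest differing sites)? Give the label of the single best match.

BC2

BC1 differs at 8 sites; BC2 differs at 3 sites. The closest is BC2.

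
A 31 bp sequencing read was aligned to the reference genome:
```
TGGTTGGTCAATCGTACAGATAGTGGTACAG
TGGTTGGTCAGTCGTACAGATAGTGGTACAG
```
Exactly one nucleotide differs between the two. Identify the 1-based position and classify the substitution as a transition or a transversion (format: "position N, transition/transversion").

Position 11 changes A→G. A is a purine and G is a purine, so this is a transition.

position 11, transition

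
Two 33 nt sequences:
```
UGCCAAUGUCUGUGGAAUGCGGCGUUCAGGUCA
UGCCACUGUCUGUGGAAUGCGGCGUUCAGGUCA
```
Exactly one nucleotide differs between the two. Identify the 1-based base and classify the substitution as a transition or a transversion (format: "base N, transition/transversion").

base 6, transversion

Base 6 changes A→C. A is a purine and C is a pyrimidine, so this is a transversion.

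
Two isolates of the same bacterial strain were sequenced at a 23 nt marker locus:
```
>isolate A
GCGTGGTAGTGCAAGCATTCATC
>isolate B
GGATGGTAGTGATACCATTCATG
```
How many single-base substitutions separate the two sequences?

Mismatches (1-based): site 2: C→G; site 3: G→A; site 12: C→A; site 13: A→T; site 15: G→C; site 23: C→G.

6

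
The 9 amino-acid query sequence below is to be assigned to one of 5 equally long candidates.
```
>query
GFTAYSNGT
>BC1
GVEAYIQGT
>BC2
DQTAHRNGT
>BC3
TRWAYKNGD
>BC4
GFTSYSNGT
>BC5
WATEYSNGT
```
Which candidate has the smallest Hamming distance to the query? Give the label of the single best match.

BC4

BC1 differs at 4 positions; BC2 differs at 4 positions; BC3 differs at 5 positions; BC4 differs at 1 position; BC5 differs at 3 positions. The closest is BC4.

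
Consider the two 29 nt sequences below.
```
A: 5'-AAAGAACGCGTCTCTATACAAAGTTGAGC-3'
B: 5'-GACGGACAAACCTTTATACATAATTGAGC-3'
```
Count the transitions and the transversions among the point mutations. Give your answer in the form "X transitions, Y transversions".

7 transitions, 3 transversions

Mismatches (1-based):
site 1: A→G (purine→purine, transition)
site 3: A→C (purine→pyrimidine, transversion)
site 5: A→G (purine→purine, transition)
site 8: G→A (purine→purine, transition)
site 9: C→A (pyrimidine→purine, transversion)
site 10: G→A (purine→purine, transition)
site 11: T→C (pyrimidine→pyrimidine, transition)
site 14: C→T (pyrimidine→pyrimidine, transition)
site 21: A→T (purine→pyrimidine, transversion)
site 23: G→A (purine→purine, transition)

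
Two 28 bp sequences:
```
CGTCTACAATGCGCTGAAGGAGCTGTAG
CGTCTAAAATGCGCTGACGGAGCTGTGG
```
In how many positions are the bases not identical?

Comparing position by position, 3 positions differ: 7 (C/A), 18 (A/C), 27 (A/G).

3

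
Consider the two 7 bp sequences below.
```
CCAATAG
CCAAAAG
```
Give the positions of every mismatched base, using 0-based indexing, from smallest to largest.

4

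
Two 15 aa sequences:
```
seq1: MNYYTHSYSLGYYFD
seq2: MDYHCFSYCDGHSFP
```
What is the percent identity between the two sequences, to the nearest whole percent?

40%

9 positions differ (2, 4, 5, 6, 9, 10, 12, 13, 15), so 6 of 15 match: 6/15 = 40%.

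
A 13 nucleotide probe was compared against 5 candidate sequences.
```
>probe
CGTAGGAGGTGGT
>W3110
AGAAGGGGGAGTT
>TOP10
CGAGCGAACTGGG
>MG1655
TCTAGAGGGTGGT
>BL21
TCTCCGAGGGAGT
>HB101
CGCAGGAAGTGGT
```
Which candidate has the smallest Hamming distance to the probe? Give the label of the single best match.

HB101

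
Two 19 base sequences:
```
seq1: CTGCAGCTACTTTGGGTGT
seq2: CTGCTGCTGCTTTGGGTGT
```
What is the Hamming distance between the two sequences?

2

Mismatches (1-based): site 5: A→T; site 9: A→G.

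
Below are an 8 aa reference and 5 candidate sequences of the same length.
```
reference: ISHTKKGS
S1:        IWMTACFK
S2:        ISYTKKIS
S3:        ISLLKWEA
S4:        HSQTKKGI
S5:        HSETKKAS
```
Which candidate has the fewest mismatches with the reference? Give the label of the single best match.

S2

Hamming distances to reference — S1: 6; S2: 2; S3: 5; S4: 3; S5: 3.
Smallest is S2 with 2 mismatches.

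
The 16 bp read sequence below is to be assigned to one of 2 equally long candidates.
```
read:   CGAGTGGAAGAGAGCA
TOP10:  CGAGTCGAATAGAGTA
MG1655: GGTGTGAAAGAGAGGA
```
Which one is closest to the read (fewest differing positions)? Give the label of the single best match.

TOP10

TOP10 differs at 3 positions; MG1655 differs at 4 positions. The closest is TOP10.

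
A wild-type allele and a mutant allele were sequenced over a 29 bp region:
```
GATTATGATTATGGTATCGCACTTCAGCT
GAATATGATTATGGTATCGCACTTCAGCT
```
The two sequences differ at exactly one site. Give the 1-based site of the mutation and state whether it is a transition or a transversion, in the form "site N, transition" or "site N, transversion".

site 3, transversion

Site 3 changes T→A. T is a pyrimidine and A is a purine, so this is a transversion.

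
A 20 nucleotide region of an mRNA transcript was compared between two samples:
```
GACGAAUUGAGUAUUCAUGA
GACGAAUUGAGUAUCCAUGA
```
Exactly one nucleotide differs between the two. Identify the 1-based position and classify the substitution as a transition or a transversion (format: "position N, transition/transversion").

position 15, transition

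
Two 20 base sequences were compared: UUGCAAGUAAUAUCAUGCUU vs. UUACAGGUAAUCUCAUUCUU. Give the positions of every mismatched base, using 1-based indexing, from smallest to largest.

Differences at position 3 (G→A), position 6 (A→G), position 12 (A→C), position 17 (G→U).

3, 6, 12, 17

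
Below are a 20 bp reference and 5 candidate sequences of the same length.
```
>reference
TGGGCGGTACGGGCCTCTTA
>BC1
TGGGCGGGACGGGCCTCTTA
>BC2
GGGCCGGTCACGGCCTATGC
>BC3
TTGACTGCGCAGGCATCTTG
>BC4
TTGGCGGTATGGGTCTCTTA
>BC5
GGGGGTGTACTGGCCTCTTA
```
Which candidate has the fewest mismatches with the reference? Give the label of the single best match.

BC1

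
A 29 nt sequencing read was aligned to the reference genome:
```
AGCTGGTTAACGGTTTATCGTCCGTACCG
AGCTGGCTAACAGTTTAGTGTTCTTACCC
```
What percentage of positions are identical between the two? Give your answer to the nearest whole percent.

Mismatches at positions 7, 12, 18, 19, 22, 24, 29 (1-based): 7 of 29.
Identical positions: 22/29 = 75.86% → 76%.

76%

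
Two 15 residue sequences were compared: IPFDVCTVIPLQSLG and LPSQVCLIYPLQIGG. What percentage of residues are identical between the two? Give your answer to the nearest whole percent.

47%

8 positions differ (1, 3, 4, 7, 8, 9, 13, 14), so 7 of 15 match: 7/15 = 46.67%.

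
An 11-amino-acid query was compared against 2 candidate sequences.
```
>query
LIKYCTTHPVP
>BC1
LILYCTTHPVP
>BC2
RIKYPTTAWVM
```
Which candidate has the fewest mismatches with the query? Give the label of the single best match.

BC1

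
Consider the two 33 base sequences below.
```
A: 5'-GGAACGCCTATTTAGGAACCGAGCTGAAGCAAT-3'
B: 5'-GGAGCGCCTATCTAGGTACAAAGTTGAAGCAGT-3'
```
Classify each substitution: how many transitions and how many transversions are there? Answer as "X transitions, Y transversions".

Transitions (purine↔purine or pyrimidine↔pyrimidine): 4 A→G, 12 T→C, 21 G→A, 24 C→T, 32 A→G.
Transversions (purine↔pyrimidine): 17 A→T, 20 C→A.

5 transitions, 2 transversions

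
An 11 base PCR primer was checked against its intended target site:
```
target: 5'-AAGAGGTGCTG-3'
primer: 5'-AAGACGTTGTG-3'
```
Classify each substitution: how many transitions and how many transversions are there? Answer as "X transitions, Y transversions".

0 transitions, 3 transversions

Transitions (purine↔purine or pyrimidine↔pyrimidine): none.
Transversions (purine↔pyrimidine): 5 G→C, 8 G→T, 9 C→G.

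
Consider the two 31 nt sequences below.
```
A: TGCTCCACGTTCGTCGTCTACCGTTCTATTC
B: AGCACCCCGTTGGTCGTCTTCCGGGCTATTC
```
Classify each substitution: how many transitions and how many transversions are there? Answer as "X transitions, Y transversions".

0 transitions, 7 transversions

Mismatches (1-based):
base 1: T→A (pyrimidine→purine, transversion)
base 4: T→A (pyrimidine→purine, transversion)
base 7: A→C (purine→pyrimidine, transversion)
base 12: C→G (pyrimidine→purine, transversion)
base 20: A→T (purine→pyrimidine, transversion)
base 24: T→G (pyrimidine→purine, transversion)
base 25: T→G (pyrimidine→purine, transversion)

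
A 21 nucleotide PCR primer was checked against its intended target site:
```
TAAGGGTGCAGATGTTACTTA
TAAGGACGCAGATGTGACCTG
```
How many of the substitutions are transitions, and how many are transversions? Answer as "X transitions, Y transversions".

Transitions (purine↔purine or pyrimidine↔pyrimidine): 6 G→A, 7 T→C, 19 T→C, 21 A→G.
Transversions (purine↔pyrimidine): 16 T→G.

4 transitions, 1 transversion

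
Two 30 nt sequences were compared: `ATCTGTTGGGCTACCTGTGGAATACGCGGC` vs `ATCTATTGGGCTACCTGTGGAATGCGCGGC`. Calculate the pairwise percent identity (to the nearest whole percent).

2 positions differ (5, 24), so 28 of 30 match: 28/30 = 93.33%.

93%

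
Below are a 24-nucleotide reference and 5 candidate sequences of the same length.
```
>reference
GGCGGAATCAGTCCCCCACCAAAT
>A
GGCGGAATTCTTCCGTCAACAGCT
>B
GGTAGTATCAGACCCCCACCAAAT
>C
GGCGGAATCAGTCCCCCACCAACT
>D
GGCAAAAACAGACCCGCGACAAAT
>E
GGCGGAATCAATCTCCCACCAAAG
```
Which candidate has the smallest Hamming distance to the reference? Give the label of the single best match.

C

A differs at 8 sites; B differs at 4 sites; C differs at 1 site; D differs at 7 sites; E differs at 3 sites. The closest is C.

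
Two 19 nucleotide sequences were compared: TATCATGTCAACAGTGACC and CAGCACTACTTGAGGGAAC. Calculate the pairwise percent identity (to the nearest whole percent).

47%

10 positions differ (1, 3, 6, 7, 8, 10, 11, 12, 15, 18), so 9 of 19 match: 9/19 = 47.37%.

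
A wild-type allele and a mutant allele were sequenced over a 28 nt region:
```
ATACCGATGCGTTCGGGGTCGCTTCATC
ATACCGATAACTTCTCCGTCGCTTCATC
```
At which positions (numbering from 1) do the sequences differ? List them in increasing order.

9, 10, 11, 15, 16, 17

Scanning 1-based: 9: G/A; 10: C/A; 11: G/C; 15: G/T; 16: G/C; 17: G/C.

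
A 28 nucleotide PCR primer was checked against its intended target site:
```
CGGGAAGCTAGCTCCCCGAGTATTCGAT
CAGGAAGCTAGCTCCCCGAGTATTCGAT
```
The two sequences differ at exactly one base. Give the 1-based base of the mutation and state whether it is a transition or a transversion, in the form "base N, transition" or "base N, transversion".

Base 2 changes G→A. G is a purine and A is a purine, so this is a transition.

base 2, transition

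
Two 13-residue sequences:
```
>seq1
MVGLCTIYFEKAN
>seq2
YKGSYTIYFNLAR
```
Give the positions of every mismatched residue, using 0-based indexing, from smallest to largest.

Scanning 0-based: 0: M/Y; 1: V/K; 3: L/S; 4: C/Y; 9: E/N; 10: K/L; 12: N/R.

0, 1, 3, 4, 9, 10, 12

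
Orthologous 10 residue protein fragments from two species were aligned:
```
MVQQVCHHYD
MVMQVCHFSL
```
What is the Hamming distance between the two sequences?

4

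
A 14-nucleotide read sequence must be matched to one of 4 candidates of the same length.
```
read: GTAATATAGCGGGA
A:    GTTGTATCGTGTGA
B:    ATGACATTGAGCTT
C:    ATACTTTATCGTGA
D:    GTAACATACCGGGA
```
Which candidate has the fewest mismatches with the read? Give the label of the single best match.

D

A differs at 5 sites; B differs at 8 sites; C differs at 5 sites; D differs at 2 sites. The closest is D.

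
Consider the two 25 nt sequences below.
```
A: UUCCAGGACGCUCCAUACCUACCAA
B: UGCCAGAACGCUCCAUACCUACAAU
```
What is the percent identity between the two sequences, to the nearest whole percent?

4 positions differ (2, 7, 23, 25), so 21 of 25 match: 21/25 = 84%.

84%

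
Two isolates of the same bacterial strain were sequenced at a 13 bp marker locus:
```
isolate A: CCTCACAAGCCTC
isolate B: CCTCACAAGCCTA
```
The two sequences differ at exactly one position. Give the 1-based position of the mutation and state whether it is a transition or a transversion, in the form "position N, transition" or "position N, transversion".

position 13, transversion

The sequences differ only at position 13: C→A (pyrimidine→purine), a transversion.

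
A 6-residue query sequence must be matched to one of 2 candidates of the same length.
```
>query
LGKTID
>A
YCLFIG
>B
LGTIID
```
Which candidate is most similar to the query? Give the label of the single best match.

B

Hamming distances to query — A: 5; B: 2.
Smallest is B with 2 mismatches.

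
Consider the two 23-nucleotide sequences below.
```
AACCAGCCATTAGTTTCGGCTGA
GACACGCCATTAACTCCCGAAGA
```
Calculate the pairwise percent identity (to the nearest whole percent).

61%

9 positions differ (1, 4, 5, 13, 14, 16, 18, 20, 21), so 14 of 23 match: 14/23 = 60.87%.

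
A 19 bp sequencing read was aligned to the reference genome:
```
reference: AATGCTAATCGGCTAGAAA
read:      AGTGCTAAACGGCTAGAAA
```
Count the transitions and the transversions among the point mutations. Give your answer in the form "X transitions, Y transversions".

Mismatches (1-based):
position 2: A→G (purine→purine, transition)
position 9: T→A (pyrimidine→purine, transversion)

1 transition, 1 transversion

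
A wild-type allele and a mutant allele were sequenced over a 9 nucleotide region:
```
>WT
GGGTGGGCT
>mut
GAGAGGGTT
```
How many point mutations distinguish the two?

Comparing position by position, 3 sites differ: 2 (G/A), 4 (T/A), 8 (C/T).

3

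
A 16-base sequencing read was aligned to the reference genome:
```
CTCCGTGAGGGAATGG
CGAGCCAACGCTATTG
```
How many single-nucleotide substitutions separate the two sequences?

10

The sequences differ at sites 2, 3, 4, 5, 6, 7, 9, 11, 12, 15 (1-based) — 10 in total.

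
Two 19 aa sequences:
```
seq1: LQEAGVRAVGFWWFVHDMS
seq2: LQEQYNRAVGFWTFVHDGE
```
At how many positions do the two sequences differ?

Comparing position by position, 6 positions differ: 4 (A/Q), 5 (G/Y), 6 (V/N), 13 (W/T), 18 (M/G), 19 (S/E).

6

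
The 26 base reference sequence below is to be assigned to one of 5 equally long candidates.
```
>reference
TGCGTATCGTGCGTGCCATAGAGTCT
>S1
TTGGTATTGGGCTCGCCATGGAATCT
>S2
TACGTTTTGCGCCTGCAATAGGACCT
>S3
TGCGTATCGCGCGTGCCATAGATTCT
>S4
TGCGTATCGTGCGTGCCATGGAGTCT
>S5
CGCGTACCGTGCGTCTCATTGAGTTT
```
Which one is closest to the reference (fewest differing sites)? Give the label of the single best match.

S4

S1 differs at 8 sites; S2 differs at 9 sites; S3 differs at 2 sites; S4 differs at 1 site; S5 differs at 6 sites. The closest is S4.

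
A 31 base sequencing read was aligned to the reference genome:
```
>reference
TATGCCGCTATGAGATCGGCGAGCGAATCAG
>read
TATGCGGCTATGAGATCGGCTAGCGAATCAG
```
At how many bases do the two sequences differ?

Comparing position by position, 2 bases differ: 6 (C/G), 21 (G/T).

2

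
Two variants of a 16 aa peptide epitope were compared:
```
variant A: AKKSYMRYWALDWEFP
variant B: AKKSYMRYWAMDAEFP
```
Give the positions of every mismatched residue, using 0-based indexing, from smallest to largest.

Scanning 0-based: 10: L/M; 12: W/A.

10, 12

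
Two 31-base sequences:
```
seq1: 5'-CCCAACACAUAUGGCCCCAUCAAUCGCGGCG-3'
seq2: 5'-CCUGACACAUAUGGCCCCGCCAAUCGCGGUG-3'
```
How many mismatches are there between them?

5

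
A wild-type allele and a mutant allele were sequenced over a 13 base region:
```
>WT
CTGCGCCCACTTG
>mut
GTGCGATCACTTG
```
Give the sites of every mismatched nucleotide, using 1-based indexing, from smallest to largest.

1, 6, 7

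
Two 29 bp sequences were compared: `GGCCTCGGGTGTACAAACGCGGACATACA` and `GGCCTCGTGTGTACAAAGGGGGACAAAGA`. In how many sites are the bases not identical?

Comparing position by position, 5 sites differ: 8 (G/T), 18 (C/G), 20 (C/G), 26 (T/A), 28 (C/G).

5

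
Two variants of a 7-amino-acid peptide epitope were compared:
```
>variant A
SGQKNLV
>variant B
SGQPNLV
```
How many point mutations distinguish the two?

1

The sequences differ at residues 4 (1-based) — 1 in total.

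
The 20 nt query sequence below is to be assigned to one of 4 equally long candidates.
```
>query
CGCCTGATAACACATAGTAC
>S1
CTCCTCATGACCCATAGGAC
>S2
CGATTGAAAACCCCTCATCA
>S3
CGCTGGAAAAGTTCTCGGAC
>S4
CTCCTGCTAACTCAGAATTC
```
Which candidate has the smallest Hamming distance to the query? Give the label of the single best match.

Hamming distances to query — S1: 5; S2: 9; S3: 9; S4: 6.
Smallest is S1 with 5 mismatches.

S1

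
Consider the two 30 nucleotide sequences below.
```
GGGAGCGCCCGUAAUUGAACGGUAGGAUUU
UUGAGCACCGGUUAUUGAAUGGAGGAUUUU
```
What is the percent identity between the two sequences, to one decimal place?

10 positions differ (1, 2, 7, 10, 13, 20, 23, 24, 26, 27), so 20 of 30 match: 20/30 = 66.67%.

66.7%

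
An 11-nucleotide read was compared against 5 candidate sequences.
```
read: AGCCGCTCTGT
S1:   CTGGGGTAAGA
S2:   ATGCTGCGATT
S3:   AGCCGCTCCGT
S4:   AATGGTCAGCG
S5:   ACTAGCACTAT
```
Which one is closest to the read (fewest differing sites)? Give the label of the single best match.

S3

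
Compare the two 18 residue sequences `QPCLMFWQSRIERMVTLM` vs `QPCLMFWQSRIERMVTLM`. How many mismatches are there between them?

0

No positions differ; the sequences are identical.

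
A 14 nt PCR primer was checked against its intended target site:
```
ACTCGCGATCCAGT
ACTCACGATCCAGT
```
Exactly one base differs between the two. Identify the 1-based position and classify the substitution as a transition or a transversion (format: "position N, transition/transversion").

Position 5 changes G→A. G is a purine and A is a purine, so this is a transition.

position 5, transition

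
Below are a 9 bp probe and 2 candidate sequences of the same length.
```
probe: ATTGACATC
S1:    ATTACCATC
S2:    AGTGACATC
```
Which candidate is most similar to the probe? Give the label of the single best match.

S2

S1 differs at 2 positions; S2 differs at 1 position. The closest is S2.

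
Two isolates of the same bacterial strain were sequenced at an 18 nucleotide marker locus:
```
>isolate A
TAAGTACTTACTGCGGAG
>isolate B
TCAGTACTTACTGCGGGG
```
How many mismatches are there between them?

2

The sequences differ at positions 2, 17 (1-based) — 2 in total.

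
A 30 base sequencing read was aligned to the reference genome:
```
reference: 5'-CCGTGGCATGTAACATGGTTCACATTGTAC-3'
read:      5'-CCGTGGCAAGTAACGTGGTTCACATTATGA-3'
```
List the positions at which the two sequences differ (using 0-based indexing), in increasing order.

Scanning 0-based: 8: T/A; 14: A/G; 26: G/A; 28: A/G; 29: C/A.

8, 14, 26, 28, 29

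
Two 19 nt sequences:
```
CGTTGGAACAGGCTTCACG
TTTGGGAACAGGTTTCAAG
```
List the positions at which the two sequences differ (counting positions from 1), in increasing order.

1, 2, 4, 13, 18

Differences at position 1 (C→T), position 2 (G→T), position 4 (T→G), position 13 (C→T), position 18 (C→A).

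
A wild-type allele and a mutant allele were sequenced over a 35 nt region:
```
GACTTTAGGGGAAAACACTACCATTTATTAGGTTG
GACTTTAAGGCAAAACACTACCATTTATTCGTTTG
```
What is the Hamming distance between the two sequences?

4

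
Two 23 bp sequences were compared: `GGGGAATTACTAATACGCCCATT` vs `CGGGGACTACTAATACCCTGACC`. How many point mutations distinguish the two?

8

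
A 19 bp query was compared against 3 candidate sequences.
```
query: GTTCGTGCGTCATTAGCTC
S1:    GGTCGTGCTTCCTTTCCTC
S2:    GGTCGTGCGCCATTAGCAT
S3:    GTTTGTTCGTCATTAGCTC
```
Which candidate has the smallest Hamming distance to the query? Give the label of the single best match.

Hamming distances to query — S1: 5; S2: 4; S3: 2.
Smallest is S3 with 2 mismatches.

S3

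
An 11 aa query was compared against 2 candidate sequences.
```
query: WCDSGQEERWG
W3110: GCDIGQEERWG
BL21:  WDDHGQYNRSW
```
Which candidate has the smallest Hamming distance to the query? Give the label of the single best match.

W3110 differs at 2 positions; BL21 differs at 6 positions. The closest is W3110.

W3110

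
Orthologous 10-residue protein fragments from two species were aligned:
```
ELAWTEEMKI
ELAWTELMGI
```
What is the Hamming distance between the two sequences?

The sequences differ at positions 7, 9 (1-based) — 2 in total.

2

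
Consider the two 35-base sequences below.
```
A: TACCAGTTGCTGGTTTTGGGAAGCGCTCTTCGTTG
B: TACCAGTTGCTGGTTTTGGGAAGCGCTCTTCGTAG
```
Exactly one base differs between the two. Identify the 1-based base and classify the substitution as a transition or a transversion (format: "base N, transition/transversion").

base 34, transversion

Base 34 changes T→A. T is a pyrimidine and A is a purine, so this is a transversion.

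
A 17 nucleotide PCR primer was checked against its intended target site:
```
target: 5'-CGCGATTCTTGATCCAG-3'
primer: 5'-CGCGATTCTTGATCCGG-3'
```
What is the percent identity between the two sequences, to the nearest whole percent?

1 position differs (16), so 16 of 17 match: 16/17 = 94.12%.

94%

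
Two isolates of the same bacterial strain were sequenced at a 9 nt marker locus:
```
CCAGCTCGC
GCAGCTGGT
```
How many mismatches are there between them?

3

The sequences differ at sites 1, 7, 9 (1-based) — 3 in total.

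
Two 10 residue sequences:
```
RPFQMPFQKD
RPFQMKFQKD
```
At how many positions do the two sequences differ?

Comparing position by position, 1 position differs: 6 (P/K).

1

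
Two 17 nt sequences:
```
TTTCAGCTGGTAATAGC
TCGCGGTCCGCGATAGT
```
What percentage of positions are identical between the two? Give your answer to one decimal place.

47.1%

9 positions differ (2, 3, 5, 7, 8, 9, 11, 12, 17), so 8 of 17 match: 8/17 = 47.06%.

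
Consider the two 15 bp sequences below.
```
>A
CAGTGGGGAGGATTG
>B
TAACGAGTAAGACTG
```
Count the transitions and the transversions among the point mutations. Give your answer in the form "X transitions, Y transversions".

6 transitions, 1 transversion

Transitions (purine↔purine or pyrimidine↔pyrimidine): 1 C→T, 3 G→A, 4 T→C, 6 G→A, 10 G→A, 13 T→C.
Transversions (purine↔pyrimidine): 8 G→T.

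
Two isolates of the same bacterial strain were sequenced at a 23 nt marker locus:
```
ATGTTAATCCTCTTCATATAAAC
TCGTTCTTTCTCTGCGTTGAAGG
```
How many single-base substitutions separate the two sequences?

11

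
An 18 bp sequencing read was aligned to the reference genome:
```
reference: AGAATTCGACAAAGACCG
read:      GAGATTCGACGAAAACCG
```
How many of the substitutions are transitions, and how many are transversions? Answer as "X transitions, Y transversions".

Mismatches (1-based):
position 1: A→G (purine→purine, transition)
position 2: G→A (purine→purine, transition)
position 3: A→G (purine→purine, transition)
position 11: A→G (purine→purine, transition)
position 14: G→A (purine→purine, transition)

5 transitions, 0 transversions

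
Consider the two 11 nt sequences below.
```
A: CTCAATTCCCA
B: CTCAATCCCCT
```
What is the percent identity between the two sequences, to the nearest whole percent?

82%

2 positions differ (7, 11), so 9 of 11 match: 9/11 = 81.82%.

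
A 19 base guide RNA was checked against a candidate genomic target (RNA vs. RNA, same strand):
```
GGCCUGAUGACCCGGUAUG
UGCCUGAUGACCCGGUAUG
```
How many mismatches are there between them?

Comparing position by position, 1 base differs: 1 (G/U).

1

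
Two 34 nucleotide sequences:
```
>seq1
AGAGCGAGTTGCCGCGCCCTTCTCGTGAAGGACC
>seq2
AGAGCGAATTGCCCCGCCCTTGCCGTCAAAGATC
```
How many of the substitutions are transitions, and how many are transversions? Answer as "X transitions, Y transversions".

4 transitions, 3 transversions

Transitions (purine↔purine or pyrimidine↔pyrimidine): 8 G→A, 23 T→C, 30 G→A, 33 C→T.
Transversions (purine↔pyrimidine): 14 G→C, 22 C→G, 27 G→C.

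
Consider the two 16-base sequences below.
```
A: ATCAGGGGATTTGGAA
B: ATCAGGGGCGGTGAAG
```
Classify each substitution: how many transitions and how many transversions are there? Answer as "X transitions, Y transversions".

2 transitions, 3 transversions

Transitions (purine↔purine or pyrimidine↔pyrimidine): 14 G→A, 16 A→G.
Transversions (purine↔pyrimidine): 9 A→C, 10 T→G, 11 T→G.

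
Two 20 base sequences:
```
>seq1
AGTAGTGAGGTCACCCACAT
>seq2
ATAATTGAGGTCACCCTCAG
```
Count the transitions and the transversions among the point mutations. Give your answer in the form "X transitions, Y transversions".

Mismatches (1-based):
base 2: G→T (purine→pyrimidine, transversion)
base 3: T→A (pyrimidine→purine, transversion)
base 5: G→T (purine→pyrimidine, transversion)
base 17: A→T (purine→pyrimidine, transversion)
base 20: T→G (pyrimidine→purine, transversion)

0 transitions, 5 transversions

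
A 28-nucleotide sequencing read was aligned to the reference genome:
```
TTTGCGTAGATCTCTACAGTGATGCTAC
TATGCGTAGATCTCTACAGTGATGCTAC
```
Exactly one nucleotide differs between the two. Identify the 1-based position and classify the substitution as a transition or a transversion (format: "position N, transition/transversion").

The sequences differ only at position 2: T→A (pyrimidine→purine), a transversion.

position 2, transversion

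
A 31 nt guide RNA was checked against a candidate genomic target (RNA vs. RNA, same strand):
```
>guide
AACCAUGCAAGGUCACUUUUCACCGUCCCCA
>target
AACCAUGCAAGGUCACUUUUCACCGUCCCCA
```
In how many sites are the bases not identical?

The two sequences are identical at every position.

0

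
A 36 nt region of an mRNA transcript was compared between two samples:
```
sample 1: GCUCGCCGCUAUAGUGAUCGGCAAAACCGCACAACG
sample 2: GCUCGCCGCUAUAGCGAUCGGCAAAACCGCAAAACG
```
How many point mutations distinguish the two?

2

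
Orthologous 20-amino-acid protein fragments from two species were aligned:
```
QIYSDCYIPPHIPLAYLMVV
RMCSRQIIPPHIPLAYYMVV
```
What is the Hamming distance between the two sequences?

Mismatches (1-based): position 1: Q→R; position 2: I→M; position 3: Y→C; position 5: D→R; position 6: C→Q; position 7: Y→I; position 17: L→Y.

7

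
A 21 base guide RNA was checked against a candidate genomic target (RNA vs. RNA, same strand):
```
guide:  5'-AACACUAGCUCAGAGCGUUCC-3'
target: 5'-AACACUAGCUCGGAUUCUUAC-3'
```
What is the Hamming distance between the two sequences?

Mismatches (1-based): position 12: A→G; position 15: G→U; position 16: C→U; position 17: G→C; position 20: C→A.

5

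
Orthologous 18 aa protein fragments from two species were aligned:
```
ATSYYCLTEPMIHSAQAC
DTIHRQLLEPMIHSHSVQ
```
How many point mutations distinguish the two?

10

Comparing position by position, 10 positions differ: 1 (A/D), 3 (S/I), 4 (Y/H), 5 (Y/R), 6 (C/Q), 8 (T/L), 15 (A/H), 16 (Q/S), 17 (A/V), 18 (C/Q).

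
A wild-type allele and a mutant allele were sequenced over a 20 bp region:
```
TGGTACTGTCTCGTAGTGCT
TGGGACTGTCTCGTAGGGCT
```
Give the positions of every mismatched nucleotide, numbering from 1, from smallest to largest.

4, 17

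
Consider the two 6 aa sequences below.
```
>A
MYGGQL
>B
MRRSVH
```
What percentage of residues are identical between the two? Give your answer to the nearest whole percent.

17%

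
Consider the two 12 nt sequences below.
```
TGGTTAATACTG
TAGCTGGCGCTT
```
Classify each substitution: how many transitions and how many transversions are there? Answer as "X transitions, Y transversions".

6 transitions, 1 transversion

Transitions (purine↔purine or pyrimidine↔pyrimidine): 2 G→A, 4 T→C, 6 A→G, 7 A→G, 8 T→C, 9 A→G.
Transversions (purine↔pyrimidine): 12 G→T.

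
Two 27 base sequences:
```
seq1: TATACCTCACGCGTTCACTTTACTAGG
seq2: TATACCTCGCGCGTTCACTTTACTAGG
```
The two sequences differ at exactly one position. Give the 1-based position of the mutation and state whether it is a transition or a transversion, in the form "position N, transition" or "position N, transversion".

position 9, transition

Position 9 changes A→G. A is a purine and G is a purine, so this is a transition.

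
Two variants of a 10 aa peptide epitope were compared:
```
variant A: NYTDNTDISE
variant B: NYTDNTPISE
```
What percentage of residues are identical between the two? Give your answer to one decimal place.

90.0%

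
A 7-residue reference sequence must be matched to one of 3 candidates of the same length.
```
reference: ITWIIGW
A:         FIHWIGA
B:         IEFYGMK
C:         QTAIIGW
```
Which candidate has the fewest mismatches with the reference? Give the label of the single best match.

C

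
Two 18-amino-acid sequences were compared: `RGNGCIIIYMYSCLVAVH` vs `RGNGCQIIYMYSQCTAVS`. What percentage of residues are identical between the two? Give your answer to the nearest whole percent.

Mismatches at positions 6, 13, 14, 15, 18 (1-based): 5 of 18.
Identical positions: 13/18 = 72.22% → 72%.

72%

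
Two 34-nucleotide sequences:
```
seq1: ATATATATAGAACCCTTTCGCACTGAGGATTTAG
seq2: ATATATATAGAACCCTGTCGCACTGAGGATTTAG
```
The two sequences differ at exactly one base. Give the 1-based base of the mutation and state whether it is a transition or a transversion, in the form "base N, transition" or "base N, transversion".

base 17, transversion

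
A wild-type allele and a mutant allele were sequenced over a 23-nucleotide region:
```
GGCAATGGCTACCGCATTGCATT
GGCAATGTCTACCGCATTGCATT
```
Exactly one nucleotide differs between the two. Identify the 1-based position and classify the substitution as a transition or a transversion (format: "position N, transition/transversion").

position 8, transversion

The sequences differ only at position 8: G→T (purine→pyrimidine), a transversion.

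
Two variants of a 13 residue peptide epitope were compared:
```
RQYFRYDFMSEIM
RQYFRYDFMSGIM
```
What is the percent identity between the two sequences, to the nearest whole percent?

92%

1 position differs (11), so 12 of 13 match: 12/13 = 92.31%.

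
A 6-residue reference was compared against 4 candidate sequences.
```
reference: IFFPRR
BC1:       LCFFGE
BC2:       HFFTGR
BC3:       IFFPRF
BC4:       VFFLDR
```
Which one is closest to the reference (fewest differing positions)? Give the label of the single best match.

BC3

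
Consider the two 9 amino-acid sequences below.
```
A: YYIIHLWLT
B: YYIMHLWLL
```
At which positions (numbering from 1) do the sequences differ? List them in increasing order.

Differences at position 4 (I→M), position 9 (T→L).

4, 9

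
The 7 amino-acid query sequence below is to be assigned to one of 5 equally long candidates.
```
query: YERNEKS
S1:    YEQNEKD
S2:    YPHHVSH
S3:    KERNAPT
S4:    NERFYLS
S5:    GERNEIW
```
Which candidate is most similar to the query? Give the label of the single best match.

S1

S1 differs at 2 residues; S2 differs at 6 residues; S3 differs at 4 residues; S4 differs at 4 residues; S5 differs at 3 residues. The closest is S1.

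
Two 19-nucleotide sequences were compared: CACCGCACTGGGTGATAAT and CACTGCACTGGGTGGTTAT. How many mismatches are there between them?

3

Mismatches (1-based): site 4: C→T; site 15: A→G; site 17: A→T.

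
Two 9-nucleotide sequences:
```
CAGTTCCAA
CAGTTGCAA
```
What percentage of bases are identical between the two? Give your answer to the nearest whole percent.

89%

Mismatch at position 6 (1-based): 1 of 9.
Identical positions: 8/9 = 88.89% → 89%.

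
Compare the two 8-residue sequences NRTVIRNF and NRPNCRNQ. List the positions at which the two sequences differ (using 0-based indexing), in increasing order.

2, 3, 4, 7

Differences at position 2 (T→P), position 3 (V→N), position 4 (I→C), position 7 (F→Q).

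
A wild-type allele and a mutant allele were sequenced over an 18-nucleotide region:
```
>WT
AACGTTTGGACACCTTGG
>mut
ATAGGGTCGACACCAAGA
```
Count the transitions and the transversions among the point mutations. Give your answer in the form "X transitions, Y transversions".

Transitions (purine↔purine or pyrimidine↔pyrimidine): 18 G→A.
Transversions (purine↔pyrimidine): 2 A→T, 3 C→A, 5 T→G, 6 T→G, 8 G→C, 15 T→A, 16 T→A.

1 transition, 7 transversions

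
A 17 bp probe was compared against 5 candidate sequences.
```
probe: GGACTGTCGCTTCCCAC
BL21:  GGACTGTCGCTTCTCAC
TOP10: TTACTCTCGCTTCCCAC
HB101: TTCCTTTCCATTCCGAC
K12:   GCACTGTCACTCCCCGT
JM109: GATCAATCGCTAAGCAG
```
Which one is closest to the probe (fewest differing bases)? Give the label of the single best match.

BL21

Hamming distances to probe — BL21: 1; TOP10: 3; HB101: 7; K12: 5; JM109: 8.
Smallest is BL21 with 1 mismatch.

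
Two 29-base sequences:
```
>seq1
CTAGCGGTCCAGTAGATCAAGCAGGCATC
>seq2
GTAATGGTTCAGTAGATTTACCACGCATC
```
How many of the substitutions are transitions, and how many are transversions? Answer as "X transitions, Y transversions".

Transitions (purine↔purine or pyrimidine↔pyrimidine): 4 G→A, 5 C→T, 9 C→T, 18 C→T.
Transversions (purine↔pyrimidine): 1 C→G, 19 A→T, 21 G→C, 24 G→C.

4 transitions, 4 transversions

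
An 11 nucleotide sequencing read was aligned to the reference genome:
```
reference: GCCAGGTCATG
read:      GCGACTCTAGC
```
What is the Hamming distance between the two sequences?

7

Comparing position by position, 7 bases differ: 3 (C/G), 5 (G/C), 6 (G/T), 7 (T/C), 8 (C/T), 10 (T/G), 11 (G/C).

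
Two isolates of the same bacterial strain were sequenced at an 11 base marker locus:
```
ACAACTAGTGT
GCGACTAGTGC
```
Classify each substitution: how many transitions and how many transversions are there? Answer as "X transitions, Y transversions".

Transitions (purine↔purine or pyrimidine↔pyrimidine): 1 A→G, 3 A→G, 11 T→C.
Transversions (purine↔pyrimidine): none.

3 transitions, 0 transversions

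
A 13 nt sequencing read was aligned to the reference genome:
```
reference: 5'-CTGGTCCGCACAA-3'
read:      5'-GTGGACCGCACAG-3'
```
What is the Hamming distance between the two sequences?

Comparing position by position, 3 bases differ: 1 (C/G), 5 (T/A), 13 (A/G).

3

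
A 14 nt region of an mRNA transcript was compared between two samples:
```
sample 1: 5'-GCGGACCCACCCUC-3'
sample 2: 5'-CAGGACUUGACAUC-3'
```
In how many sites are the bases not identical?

Comparing position by position, 7 sites differ: 1 (G/C), 2 (C/A), 7 (C/U), 8 (C/U), 9 (A/G), 10 (C/A), 12 (C/A).

7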